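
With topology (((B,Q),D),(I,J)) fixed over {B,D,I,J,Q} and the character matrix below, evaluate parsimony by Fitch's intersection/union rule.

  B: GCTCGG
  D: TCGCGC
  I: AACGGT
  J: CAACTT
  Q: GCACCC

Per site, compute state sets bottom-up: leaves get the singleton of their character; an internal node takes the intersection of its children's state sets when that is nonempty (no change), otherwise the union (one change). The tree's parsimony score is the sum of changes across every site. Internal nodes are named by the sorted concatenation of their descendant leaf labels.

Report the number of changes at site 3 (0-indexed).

1

[col 0] BQ: children B:{G}, Q:{G} ∩→ {G}; cost 0
[col 0] BDQ: children BQ:{G}, D:{T} ∪→ {G,T}; cost 1
[col 0] IJ: children I:{A}, J:{C} ∪→ {A,C}; cost 1
[col 0] BDIJQ: children BDQ:{G,T}, IJ:{A,C} ∪→ {A,C,G,T}; cost 1
[col 1] BQ: children B:{C}, Q:{C} ∩→ {C}; cost 0
[col 1] BDQ: children BQ:{C}, D:{C} ∩→ {C}; cost 0
[col 1] IJ: children I:{A}, J:{A} ∩→ {A}; cost 0
[col 1] BDIJQ: children BDQ:{C}, IJ:{A} ∪→ {A,C}; cost 1
[col 2] BQ: children B:{T}, Q:{A} ∪→ {A,T}; cost 1
[col 2] BDQ: children BQ:{A,T}, D:{G} ∪→ {A,G,T}; cost 1
[col 2] IJ: children I:{C}, J:{A} ∪→ {A,C}; cost 1
[col 2] BDIJQ: children BDQ:{A,G,T}, IJ:{A,C} ∩→ {A}; cost 0
[col 3] BQ: children B:{C}, Q:{C} ∩→ {C}; cost 0
[col 3] BDQ: children BQ:{C}, D:{C} ∩→ {C}; cost 0
[col 3] IJ: children I:{G}, J:{C} ∪→ {C,G}; cost 1
[col 3] BDIJQ: children BDQ:{C}, IJ:{C,G} ∩→ {C}; cost 0
[col 4] BQ: children B:{G}, Q:{C} ∪→ {C,G}; cost 1
[col 4] BDQ: children BQ:{C,G}, D:{G} ∩→ {G}; cost 0
[col 4] IJ: children I:{G}, J:{T} ∪→ {G,T}; cost 1
[col 4] BDIJQ: children BDQ:{G}, IJ:{G,T} ∩→ {G}; cost 0
[col 5] BQ: children B:{G}, Q:{C} ∪→ {C,G}; cost 1
[col 5] BDQ: children BQ:{C,G}, D:{C} ∩→ {C}; cost 0
[col 5] IJ: children I:{T}, J:{T} ∩→ {T}; cost 0
[col 5] BDIJQ: children BDQ:{C}, IJ:{T} ∪→ {C,T}; cost 1
per-site changes: [3, 1, 3, 1, 2, 2]; total = 12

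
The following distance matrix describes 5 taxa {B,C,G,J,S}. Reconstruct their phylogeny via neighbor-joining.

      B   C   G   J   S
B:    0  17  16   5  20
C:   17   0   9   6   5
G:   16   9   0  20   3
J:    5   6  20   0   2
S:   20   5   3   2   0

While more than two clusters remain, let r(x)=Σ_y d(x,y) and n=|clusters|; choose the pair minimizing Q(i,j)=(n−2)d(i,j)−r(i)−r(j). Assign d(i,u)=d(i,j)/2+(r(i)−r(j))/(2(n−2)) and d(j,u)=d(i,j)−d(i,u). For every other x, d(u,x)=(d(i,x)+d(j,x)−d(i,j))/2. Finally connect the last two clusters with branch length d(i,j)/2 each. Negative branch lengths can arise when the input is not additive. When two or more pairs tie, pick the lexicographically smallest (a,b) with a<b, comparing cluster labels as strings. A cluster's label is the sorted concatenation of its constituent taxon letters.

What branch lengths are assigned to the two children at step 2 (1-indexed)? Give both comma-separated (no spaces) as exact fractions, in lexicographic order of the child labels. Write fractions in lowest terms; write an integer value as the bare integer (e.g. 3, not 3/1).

7,2

1. join B+J (d=5, Q=-76) ⇒ BJ; edges |B|=20/3, |J|=-5/3
  updated: d(BJ,C)=9, d(BJ,G)=31/2, d(BJ,S)=17/2
2. join BJ+C (d=9, Q=-38) ⇒ BCJ; edges |BJ|=7, |C|=2
  updated: d(BCJ,G)=31/4, d(BCJ,S)=9/4
3. join BCJ+G (d=31/4, Q=-13) ⇒ BCGJ; edges |BCJ|=7/2, |G|=17/4
  updated: d(BCGJ,S)=-5/4
4. join BCGJ+S (d=-5/4) ⇒ BCGJS; edges |BCGJ|=-5/8, |S|=-5/8
final tree: ((((B:20/3,J:-5/3):7,C:2):7/2,G:17/4):-5/8,S:-5/8)
total length: 41/2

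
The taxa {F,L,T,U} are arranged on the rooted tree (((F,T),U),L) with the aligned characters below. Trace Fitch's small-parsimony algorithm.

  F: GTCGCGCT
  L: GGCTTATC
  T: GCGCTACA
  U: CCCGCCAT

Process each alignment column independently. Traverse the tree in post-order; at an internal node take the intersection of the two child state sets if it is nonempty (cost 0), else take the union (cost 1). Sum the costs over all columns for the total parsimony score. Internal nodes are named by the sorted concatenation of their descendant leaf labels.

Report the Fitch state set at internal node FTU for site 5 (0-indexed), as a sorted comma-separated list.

A,C,G

[col 0] FT: children F:{G}, T:{G} ∩→ {G}; cost 0
[col 0] FTU: children FT:{G}, U:{C} ∪→ {C,G}; cost 1
[col 0] FLTU: children FTU:{C,G}, L:{G} ∩→ {G}; cost 0
[col 1] FT: children F:{T}, T:{C} ∪→ {C,T}; cost 1
[col 1] FTU: children FT:{C,T}, U:{C} ∩→ {C}; cost 0
[col 1] FLTU: children FTU:{C}, L:{G} ∪→ {C,G}; cost 1
[col 2] FT: children F:{C}, T:{G} ∪→ {C,G}; cost 1
[col 2] FTU: children FT:{C,G}, U:{C} ∩→ {C}; cost 0
[col 2] FLTU: children FTU:{C}, L:{C} ∩→ {C}; cost 0
[col 3] FT: children F:{G}, T:{C} ∪→ {C,G}; cost 1
[col 3] FTU: children FT:{C,G}, U:{G} ∩→ {G}; cost 0
[col 3] FLTU: children FTU:{G}, L:{T} ∪→ {G,T}; cost 1
[col 4] FT: children F:{C}, T:{T} ∪→ {C,T}; cost 1
[col 4] FTU: children FT:{C,T}, U:{C} ∩→ {C}; cost 0
[col 4] FLTU: children FTU:{C}, L:{T} ∪→ {C,T}; cost 1
[col 5] FT: children F:{G}, T:{A} ∪→ {A,G}; cost 1
[col 5] FTU: children FT:{A,G}, U:{C} ∪→ {A,C,G}; cost 1
[col 5] FLTU: children FTU:{A,C,G}, L:{A} ∩→ {A}; cost 0
[col 6] FT: children F:{C}, T:{C} ∩→ {C}; cost 0
[col 6] FTU: children FT:{C}, U:{A} ∪→ {A,C}; cost 1
[col 6] FLTU: children FTU:{A,C}, L:{T} ∪→ {A,C,T}; cost 1
[col 7] FT: children F:{T}, T:{A} ∪→ {A,T}; cost 1
[col 7] FTU: children FT:{A,T}, U:{T} ∩→ {T}; cost 0
[col 7] FLTU: children FTU:{T}, L:{C} ∪→ {C,T}; cost 1
per-site changes: [1, 2, 1, 2, 2, 2, 2, 2]; total = 14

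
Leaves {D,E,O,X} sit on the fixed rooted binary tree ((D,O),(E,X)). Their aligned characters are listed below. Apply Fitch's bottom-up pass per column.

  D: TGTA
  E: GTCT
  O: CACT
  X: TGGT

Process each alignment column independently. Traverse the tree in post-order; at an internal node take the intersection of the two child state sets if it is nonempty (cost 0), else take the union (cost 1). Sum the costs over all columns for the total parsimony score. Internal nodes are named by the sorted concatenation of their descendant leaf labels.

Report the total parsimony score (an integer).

[col 0] DO: children D:{T}, O:{C} ∪→ {C,T}; cost 1
[col 0] EX: children E:{G}, X:{T} ∪→ {G,T}; cost 1
[col 0] DEOX: children DO:{C,T}, EX:{G,T} ∩→ {T}; cost 0
[col 1] DO: children D:{G}, O:{A} ∪→ {A,G}; cost 1
[col 1] EX: children E:{T}, X:{G} ∪→ {G,T}; cost 1
[col 1] DEOX: children DO:{A,G}, EX:{G,T} ∩→ {G}; cost 0
[col 2] DO: children D:{T}, O:{C} ∪→ {C,T}; cost 1
[col 2] EX: children E:{C}, X:{G} ∪→ {C,G}; cost 1
[col 2] DEOX: children DO:{C,T}, EX:{C,G} ∩→ {C}; cost 0
[col 3] DO: children D:{A}, O:{T} ∪→ {A,T}; cost 1
[col 3] EX: children E:{T}, X:{T} ∩→ {T}; cost 0
[col 3] DEOX: children DO:{A,T}, EX:{T} ∩→ {T}; cost 0
per-site changes: [2, 2, 2, 1]; total = 7

7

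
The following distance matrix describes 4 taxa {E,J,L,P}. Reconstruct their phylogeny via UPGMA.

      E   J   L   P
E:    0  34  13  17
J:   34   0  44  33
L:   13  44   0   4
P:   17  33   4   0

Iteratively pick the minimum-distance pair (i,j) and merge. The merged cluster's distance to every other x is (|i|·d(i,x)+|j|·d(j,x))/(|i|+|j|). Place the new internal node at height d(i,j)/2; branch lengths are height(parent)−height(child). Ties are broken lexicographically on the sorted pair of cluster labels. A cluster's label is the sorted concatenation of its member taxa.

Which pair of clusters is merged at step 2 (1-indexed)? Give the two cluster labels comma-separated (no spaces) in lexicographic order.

E,LP

iteration 1: select L,P (d=4); attach at lengths (2, 2); label the merged cluster LP
  updated: d(E,LP)=15, d(J,LP)=77/2
iteration 2: select E,LP (d=15); attach at lengths (15/2, 11/2); label the merged cluster ELP
  updated: d(ELP,J)=37
iteration 3: select ELP,J (d=37); attach at lengths (11, 37/2); label the merged cluster EJLP
final tree: ((E:15/2,(L:2,P:2):11/2):11,J:37/2)
total length: 93/2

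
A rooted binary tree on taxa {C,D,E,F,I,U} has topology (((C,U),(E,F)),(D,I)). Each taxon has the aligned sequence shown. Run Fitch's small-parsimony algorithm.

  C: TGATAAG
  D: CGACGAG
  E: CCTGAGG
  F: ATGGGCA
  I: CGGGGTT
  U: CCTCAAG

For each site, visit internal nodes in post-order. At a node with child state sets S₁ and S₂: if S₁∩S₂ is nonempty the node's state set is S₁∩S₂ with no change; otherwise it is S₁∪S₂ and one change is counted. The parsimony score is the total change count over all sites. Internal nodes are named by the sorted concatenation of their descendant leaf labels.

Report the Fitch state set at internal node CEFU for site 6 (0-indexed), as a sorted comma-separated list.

G

[col 0] CU: children C:{T}, U:{C} ∪→ {C,T}; cost 1
[col 0] EF: children E:{C}, F:{A} ∪→ {A,C}; cost 1
[col 0] CEFU: children CU:{C,T}, EF:{A,C} ∩→ {C}; cost 0
[col 0] DI: children D:{C}, I:{C} ∩→ {C}; cost 0
[col 0] CDEFIU: children CEFU:{C}, DI:{C} ∩→ {C}; cost 0
[col 1] CU: children C:{G}, U:{C} ∪→ {C,G}; cost 1
[col 1] EF: children E:{C}, F:{T} ∪→ {C,T}; cost 1
[col 1] CEFU: children CU:{C,G}, EF:{C,T} ∩→ {C}; cost 0
[col 1] DI: children D:{G}, I:{G} ∩→ {G}; cost 0
[col 1] CDEFIU: children CEFU:{C}, DI:{G} ∪→ {C,G}; cost 1
[col 2] CU: children C:{A}, U:{T} ∪→ {A,T}; cost 1
[col 2] EF: children E:{T}, F:{G} ∪→ {G,T}; cost 1
[col 2] CEFU: children CU:{A,T}, EF:{G,T} ∩→ {T}; cost 0
[col 2] DI: children D:{A}, I:{G} ∪→ {A,G}; cost 1
[col 2] CDEFIU: children CEFU:{T}, DI:{A,G} ∪→ {A,G,T}; cost 1
[col 3] CU: children C:{T}, U:{C} ∪→ {C,T}; cost 1
[col 3] EF: children E:{G}, F:{G} ∩→ {G}; cost 0
[col 3] CEFU: children CU:{C,T}, EF:{G} ∪→ {C,G,T}; cost 1
[col 3] DI: children D:{C}, I:{G} ∪→ {C,G}; cost 1
[col 3] CDEFIU: children CEFU:{C,G,T}, DI:{C,G} ∩→ {C,G}; cost 0
[col 4] CU: children C:{A}, U:{A} ∩→ {A}; cost 0
[col 4] EF: children E:{A}, F:{G} ∪→ {A,G}; cost 1
[col 4] CEFU: children CU:{A}, EF:{A,G} ∩→ {A}; cost 0
[col 4] DI: children D:{G}, I:{G} ∩→ {G}; cost 0
[col 4] CDEFIU: children CEFU:{A}, DI:{G} ∪→ {A,G}; cost 1
[col 5] CU: children C:{A}, U:{A} ∩→ {A}; cost 0
[col 5] EF: children E:{G}, F:{C} ∪→ {C,G}; cost 1
[col 5] CEFU: children CU:{A}, EF:{C,G} ∪→ {A,C,G}; cost 1
[col 5] DI: children D:{A}, I:{T} ∪→ {A,T}; cost 1
[col 5] CDEFIU: children CEFU:{A,C,G}, DI:{A,T} ∩→ {A}; cost 0
[col 6] CU: children C:{G}, U:{G} ∩→ {G}; cost 0
[col 6] EF: children E:{G}, F:{A} ∪→ {A,G}; cost 1
[col 6] CEFU: children CU:{G}, EF:{A,G} ∩→ {G}; cost 0
[col 6] DI: children D:{G}, I:{T} ∪→ {G,T}; cost 1
[col 6] CDEFIU: children CEFU:{G}, DI:{G,T} ∩→ {G}; cost 0
per-site changes: [2, 3, 4, 3, 2, 3, 2]; total = 19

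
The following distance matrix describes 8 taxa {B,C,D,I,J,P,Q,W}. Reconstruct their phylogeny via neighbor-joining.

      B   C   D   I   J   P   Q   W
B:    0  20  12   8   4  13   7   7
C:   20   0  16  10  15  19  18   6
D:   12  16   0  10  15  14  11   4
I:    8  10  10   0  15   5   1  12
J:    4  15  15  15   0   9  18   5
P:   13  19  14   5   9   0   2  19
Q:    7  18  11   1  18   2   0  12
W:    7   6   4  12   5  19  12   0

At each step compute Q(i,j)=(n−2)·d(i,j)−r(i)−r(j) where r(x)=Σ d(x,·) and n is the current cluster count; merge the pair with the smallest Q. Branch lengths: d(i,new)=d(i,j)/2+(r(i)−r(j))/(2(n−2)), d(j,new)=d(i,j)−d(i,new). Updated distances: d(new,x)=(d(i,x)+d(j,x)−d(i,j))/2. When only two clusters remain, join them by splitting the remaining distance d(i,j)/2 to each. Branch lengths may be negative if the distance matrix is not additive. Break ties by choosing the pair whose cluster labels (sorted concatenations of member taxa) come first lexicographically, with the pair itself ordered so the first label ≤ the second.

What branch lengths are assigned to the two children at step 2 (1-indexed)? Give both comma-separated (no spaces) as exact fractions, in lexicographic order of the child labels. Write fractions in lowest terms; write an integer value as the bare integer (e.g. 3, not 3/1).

0,2

step 1: merge (P,Q) at d=2, Q=-138; branch lengths P→2, Q→0; new cluster PQ
  updated: d(B,PQ)=9, d(C,PQ)=35/2, d(D,PQ)=23/2, d(I,PQ)=2, d(J,PQ)=25/2, d(PQ,W)=29/2
step 2: merge (I,PQ) at d=2, Q=-114; branch lengths I→0, PQ→2; new cluster IPQ
  updated: d(B,IPQ)=15/2, d(C,IPQ)=51/4, d(D,IPQ)=39/4, d(IPQ,J)=51/4, d(IPQ,W)=49/4
step 3: merge (B,J) at d=4, Q=-345/4; branch lengths B→59/32, J→69/32; new cluster BJ
  updated: d(BJ,C)=31/2, d(BJ,D)=23/2, d(BJ,IPQ)=65/8, d(BJ,W)=4
step 4: merge (C,W) at d=6, Q=-117/2; branch lengths C→7, W→-1; new cluster CW
  updated: d(BJ,CW)=27/4, d(CW,D)=7, d(CW,IPQ)=19/2
step 5: merge (BJ,IPQ) at d=65/8, Q=-75/2; branch lengths BJ→61/16, IPQ→69/16; new cluster BIJPQ
  updated: d(BIJPQ,CW)=65/16, d(BIJPQ,D)=105/16
step 6: merge (BIJPQ,CW) at d=65/16, Q=-141/8; branch lengths BIJPQ→29/16, CW→9/4; new cluster BCIJPQW
  updated: d(BCIJPQW,D)=19/4
step 7: merge (BCIJPQW,D) at d=19/4; branch lengths BCIJPQW→19/8, D→19/8; new cluster BCDIJPQW
final tree: ((((B:59/32,J:69/32):61/16,(I:0,(P:2,Q:0):2):69/16):29/16,(C:7,W:-1):9/4):19/8,D:19/8)
total length: 495/16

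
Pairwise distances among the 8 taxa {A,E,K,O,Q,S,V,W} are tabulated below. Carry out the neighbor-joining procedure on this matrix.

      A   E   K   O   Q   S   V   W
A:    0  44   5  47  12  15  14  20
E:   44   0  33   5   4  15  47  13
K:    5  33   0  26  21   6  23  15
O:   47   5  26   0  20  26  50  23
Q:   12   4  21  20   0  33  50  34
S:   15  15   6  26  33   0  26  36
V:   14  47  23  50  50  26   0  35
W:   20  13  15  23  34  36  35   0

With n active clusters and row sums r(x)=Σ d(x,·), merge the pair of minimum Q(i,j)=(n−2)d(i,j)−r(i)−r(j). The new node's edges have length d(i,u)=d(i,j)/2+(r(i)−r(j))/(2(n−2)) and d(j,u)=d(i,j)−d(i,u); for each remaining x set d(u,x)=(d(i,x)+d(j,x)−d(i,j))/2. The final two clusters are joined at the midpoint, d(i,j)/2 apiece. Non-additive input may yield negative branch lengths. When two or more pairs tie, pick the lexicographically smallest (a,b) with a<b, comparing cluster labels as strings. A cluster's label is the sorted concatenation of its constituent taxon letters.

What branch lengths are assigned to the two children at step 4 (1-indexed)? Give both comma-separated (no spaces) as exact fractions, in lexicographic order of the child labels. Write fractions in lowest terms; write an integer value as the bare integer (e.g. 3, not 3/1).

-19/24,355/24

step 1: merge (E,O) at d=5, Q=-328; branch lengths E→-1/2, O→11/2; new cluster EO
  updated: d(A,EO)=43, d(EO,K)=27, d(EO,Q)=19/2, d(EO,S)=18, d(EO,V)=46, d(EO,W)=31/2
step 2: merge (EO,Q) at d=19/2, Q=-271; branch lengths EO→47/10, Q→24/5; new cluster EOQ
  updated: d(A,EOQ)=91/4, d(EOQ,K)=77/4, d(EOQ,S)=83/4, d(EOQ,V)=173/4, d(EOQ,W)=20
step 3: merge (EOQ,W) at d=20, Q=-172; branch lengths EOQ→10, W→10; new cluster EOQW
  updated: d(A,EOQW)=91/8, d(EOQW,K)=57/8, d(EOQW,S)=147/8, d(EOQW,V)=233/8
step 4: merge (A,V) at d=14, Q=-191/2; branch lengths A→-19/24, V→355/24; new cluster AV
  updated: d(AV,EOQW)=53/4, d(AV,K)=7, d(AV,S)=27/2
step 5: merge (AV,EOQW) at d=53/4, Q=-46; branch lengths AV→43/8, EOQW→63/8; new cluster AEOQVW
  updated: d(AEOQVW,K)=7/16, d(AEOQVW,S)=149/16
step 6: merge (AEOQVW,K) at d=7/16, Q=-63/4; branch lengths AEOQVW→15/8, K→-23/16; new cluster AEKOQVW
  updated: d(AEKOQVW,S)=119/16
step 7: merge (AEKOQVW,S) at d=119/16; branch lengths AEKOQVW→119/32, S→119/32; new cluster AEKOQSVW
final tree: ((((A:-19/24,V:355/24):43/8,(((E:-1/2,O:11/2):47/10,Q:24/5):10,W:10):63/8):15/8,K:-23/16):119/32,S:119/32)
total length: 557/8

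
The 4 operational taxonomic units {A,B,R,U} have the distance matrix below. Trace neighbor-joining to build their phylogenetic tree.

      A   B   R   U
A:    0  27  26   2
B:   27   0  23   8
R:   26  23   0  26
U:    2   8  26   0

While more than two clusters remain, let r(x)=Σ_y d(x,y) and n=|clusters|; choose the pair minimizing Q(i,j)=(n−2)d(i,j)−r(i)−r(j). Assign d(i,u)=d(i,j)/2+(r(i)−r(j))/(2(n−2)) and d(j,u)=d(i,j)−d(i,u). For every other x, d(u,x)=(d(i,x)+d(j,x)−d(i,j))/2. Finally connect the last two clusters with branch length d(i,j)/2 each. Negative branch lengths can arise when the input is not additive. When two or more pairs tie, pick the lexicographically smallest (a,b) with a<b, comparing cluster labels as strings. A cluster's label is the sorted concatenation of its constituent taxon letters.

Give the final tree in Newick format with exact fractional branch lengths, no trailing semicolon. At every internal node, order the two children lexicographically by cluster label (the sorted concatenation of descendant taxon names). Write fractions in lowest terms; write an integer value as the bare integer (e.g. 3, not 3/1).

iteration 1: select A,U (d=2, Q=-87); attach at lengths (23/4, -15/4); label the merged cluster AU
  updated: d(AU,B)=33/2, d(AU,R)=25
iteration 2: select AU,B (d=33/2, Q=-129/2); attach at lengths (37/4, 29/4); label the merged cluster ABU
  updated: d(ABU,R)=63/4
iteration 3: select ABU,R (d=63/4); attach at lengths (63/8, 63/8); label the merged cluster ABRU
final tree: (((A:23/4,U:-15/4):37/4,B:29/4):63/8,R:63/8)
total length: 137/4

(((A:23/4,U:-15/4):37/4,B:29/4):63/8,R:63/8)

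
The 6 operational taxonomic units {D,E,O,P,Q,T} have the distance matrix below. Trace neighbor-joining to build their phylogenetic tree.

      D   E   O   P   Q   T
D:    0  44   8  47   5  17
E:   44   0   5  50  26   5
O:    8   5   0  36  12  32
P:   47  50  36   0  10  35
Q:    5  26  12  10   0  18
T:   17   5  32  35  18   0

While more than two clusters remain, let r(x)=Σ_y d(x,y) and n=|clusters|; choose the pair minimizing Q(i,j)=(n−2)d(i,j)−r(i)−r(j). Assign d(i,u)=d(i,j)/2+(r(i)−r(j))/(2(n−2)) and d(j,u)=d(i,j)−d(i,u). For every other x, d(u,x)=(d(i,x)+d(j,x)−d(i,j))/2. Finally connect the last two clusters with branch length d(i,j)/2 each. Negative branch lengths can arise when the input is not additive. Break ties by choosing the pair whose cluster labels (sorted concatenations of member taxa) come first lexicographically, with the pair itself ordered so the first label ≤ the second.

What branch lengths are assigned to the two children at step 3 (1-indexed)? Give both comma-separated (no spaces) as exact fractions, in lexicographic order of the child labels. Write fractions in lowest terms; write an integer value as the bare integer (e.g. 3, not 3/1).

15/2,1/2

step 1: merge (E,T) at d=5, Q=-217; branch lengths E→43/8, T→-3/8; new cluster ET
  updated: d(D,ET)=28, d(ET,O)=16, d(ET,P)=40, d(ET,Q)=39/2
step 2: merge (P,Q) at d=10, Q=-299/2; branch lengths P→233/12, Q→-113/12; new cluster PQ
  updated: d(D,PQ)=21, d(ET,PQ)=99/4, d(O,PQ)=19
step 3: merge (D,O) at d=8, Q=-84; branch lengths D→15/2, O→1/2; new cluster DO
  updated: d(DO,ET)=18, d(DO,PQ)=16
step 4: merge (DO,ET) at d=18, Q=-235/4; branch lengths DO→37/8, ET→107/8; new cluster DEOT
  updated: d(DEOT,PQ)=91/8
step 5: merge (DEOT,PQ) at d=91/8; branch lengths DEOT→91/16, PQ→91/16; new cluster DEOPQT
final tree: (((D:15/2,O:1/2):37/8,(E:43/8,T:-3/8):107/8):91/16,(P:233/12,Q:-113/12):91/16)
total length: 419/8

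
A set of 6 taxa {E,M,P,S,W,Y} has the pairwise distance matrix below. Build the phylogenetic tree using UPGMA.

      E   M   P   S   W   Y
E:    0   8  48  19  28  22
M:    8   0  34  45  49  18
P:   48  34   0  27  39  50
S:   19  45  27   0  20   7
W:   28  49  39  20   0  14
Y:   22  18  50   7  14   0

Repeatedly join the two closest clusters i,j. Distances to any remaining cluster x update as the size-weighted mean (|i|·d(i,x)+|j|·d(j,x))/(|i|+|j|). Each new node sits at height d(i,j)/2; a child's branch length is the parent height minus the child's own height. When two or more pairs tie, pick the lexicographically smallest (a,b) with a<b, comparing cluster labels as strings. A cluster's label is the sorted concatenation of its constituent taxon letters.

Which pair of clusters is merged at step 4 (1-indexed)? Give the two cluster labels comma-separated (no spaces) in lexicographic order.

iteration 1: select S,Y (d=7); attach at lengths (7/2, 7/2); label the merged cluster SY
  updated: d(E,SY)=41/2, d(M,SY)=63/2, d(P,SY)=77/2, d(SY,W)=17
iteration 2: select E,M (d=8); attach at lengths (4, 4); label the merged cluster EM
  updated: d(EM,P)=41, d(EM,SY)=26, d(EM,W)=77/2
iteration 3: select SY,W (d=17); attach at lengths (5, 17/2); label the merged cluster SWY
  updated: d(EM,SWY)=181/6, d(P,SWY)=116/3
iteration 4: select EM,SWY (d=181/6); attach at lengths (133/12, 79/12); label the merged cluster EMSWY
  updated: d(EMSWY,P)=198/5
iteration 5: select EMSWY,P (d=198/5); attach at lengths (283/60, 99/5); label the merged cluster EMPSWY
final tree: (((E:4,M:4):133/12,((S:7/2,Y:7/2):5,W:17/2):79/12):283/60,P:99/5)
total length: 4241/60

EM,SWY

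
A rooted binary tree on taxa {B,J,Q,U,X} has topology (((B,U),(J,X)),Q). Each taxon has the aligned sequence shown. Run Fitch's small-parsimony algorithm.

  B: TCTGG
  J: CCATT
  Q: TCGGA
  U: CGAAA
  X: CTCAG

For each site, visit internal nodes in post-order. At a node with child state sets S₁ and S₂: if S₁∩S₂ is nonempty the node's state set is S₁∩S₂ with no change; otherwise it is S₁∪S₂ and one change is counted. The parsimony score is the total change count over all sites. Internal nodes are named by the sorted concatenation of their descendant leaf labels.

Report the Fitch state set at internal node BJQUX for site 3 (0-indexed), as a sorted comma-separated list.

[col 0] BU: children B:{T}, U:{C} ∪→ {C,T}; cost 1
[col 0] JX: children J:{C}, X:{C} ∩→ {C}; cost 0
[col 0] BJUX: children BU:{C,T}, JX:{C} ∩→ {C}; cost 0
[col 0] BJQUX: children BJUX:{C}, Q:{T} ∪→ {C,T}; cost 1
[col 1] BU: children B:{C}, U:{G} ∪→ {C,G}; cost 1
[col 1] JX: children J:{C}, X:{T} ∪→ {C,T}; cost 1
[col 1] BJUX: children BU:{C,G}, JX:{C,T} ∩→ {C}; cost 0
[col 1] BJQUX: children BJUX:{C}, Q:{C} ∩→ {C}; cost 0
[col 2] BU: children B:{T}, U:{A} ∪→ {A,T}; cost 1
[col 2] JX: children J:{A}, X:{C} ∪→ {A,C}; cost 1
[col 2] BJUX: children BU:{A,T}, JX:{A,C} ∩→ {A}; cost 0
[col 2] BJQUX: children BJUX:{A}, Q:{G} ∪→ {A,G}; cost 1
[col 3] BU: children B:{G}, U:{A} ∪→ {A,G}; cost 1
[col 3] JX: children J:{T}, X:{A} ∪→ {A,T}; cost 1
[col 3] BJUX: children BU:{A,G}, JX:{A,T} ∩→ {A}; cost 0
[col 3] BJQUX: children BJUX:{A}, Q:{G} ∪→ {A,G}; cost 1
[col 4] BU: children B:{G}, U:{A} ∪→ {A,G}; cost 1
[col 4] JX: children J:{T}, X:{G} ∪→ {G,T}; cost 1
[col 4] BJUX: children BU:{A,G}, JX:{G,T} ∩→ {G}; cost 0
[col 4] BJQUX: children BJUX:{G}, Q:{A} ∪→ {A,G}; cost 1
per-site changes: [2, 2, 3, 3, 3]; total = 13

A,G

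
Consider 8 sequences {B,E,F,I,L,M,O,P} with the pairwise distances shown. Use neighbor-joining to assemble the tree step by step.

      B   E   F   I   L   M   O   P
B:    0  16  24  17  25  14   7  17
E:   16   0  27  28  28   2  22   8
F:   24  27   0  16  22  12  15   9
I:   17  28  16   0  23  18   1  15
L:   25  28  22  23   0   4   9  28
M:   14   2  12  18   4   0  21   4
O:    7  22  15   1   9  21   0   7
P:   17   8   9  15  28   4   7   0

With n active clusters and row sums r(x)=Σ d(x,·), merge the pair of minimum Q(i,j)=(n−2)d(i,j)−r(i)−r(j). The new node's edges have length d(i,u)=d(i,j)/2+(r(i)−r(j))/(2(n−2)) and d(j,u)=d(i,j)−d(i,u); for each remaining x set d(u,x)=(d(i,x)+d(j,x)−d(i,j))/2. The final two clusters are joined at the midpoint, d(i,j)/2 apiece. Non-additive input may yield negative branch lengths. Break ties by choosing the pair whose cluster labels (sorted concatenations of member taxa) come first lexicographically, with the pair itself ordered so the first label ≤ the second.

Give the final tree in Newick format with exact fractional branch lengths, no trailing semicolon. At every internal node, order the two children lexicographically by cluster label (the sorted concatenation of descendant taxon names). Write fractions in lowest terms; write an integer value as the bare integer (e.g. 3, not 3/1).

iteration 1: select E,M (d=2, Q=-194); attach at lengths (17/3, -11/3); label the merged cluster EM
  updated: d(B,EM)=14, d(EM,F)=37/2, d(EM,I)=22, d(EM,L)=15, d(EM,O)=41/2, d(EM,P)=5
iteration 2: select EM,P (d=5, Q=-151); attach at lengths (39/10, 11/10); label the merged cluster EMP
  updated: d(B,EMP)=13, d(EMP,F)=45/4, d(EMP,I)=16, d(EMP,L)=19, d(EMP,O)=45/4
iteration 3: select EMP,F (d=45/4, Q=-455/4); attach at lengths (109/32, 251/32); label the merged cluster EFMP
  updated: d(B,EFMP)=103/8, d(EFMP,I)=83/8, d(EFMP,L)=119/8, d(EFMP,O)=15/2
iteration 4: select EFMP,L (d=119/8, Q=-583/8); attach at lengths (49/16, 189/16); label the merged cluster EFLMP
  updated: d(B,EFLMP)=23/2, d(EFLMP,I)=37/4, d(EFLMP,O)=13/16
iteration 5: select B,EFLMP (d=23/2, Q=-545/16); attach at lengths (591/64, 145/64); label the merged cluster BEFLMP
  updated: d(BEFLMP,I)=59/8, d(BEFLMP,O)=-59/32
iteration 6: select BEFLMP,I (d=59/8, Q=-209/32); attach at lengths (145/64, 327/64); label the merged cluster BEFILMP
  updated: d(BEFILMP,O)=-263/64
iteration 7: select BEFILMP,O (d=-263/64); attach at lengths (-263/128, -263/128); label the merged cluster BEFILMOP
final tree: (((B:591/64,((((E:17/3,M:-11/3):39/10,P:11/10):109/32,F:251/32):49/16,L:189/16):145/64):145/64,I:327/64):-263/128,O:-263/128)
total length: 3065/64

(((B:591/64,((((E:17/3,M:-11/3):39/10,P:11/10):109/32,F:251/32):49/16,L:189/16):145/64):145/64,I:327/64):-263/128,O:-263/128)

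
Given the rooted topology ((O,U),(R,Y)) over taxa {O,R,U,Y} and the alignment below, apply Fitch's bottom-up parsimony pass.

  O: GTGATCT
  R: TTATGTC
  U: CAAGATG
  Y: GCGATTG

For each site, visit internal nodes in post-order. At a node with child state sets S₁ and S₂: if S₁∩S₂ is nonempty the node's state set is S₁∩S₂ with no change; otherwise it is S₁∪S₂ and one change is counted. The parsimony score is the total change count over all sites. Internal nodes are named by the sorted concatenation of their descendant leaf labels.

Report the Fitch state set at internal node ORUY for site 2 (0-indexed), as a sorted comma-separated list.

[col 0] OU: children O:{G}, U:{C} ∪→ {C,G}; cost 1
[col 0] RY: children R:{T}, Y:{G} ∪→ {G,T}; cost 1
[col 0] ORUY: children OU:{C,G}, RY:{G,T} ∩→ {G}; cost 0
[col 1] OU: children O:{T}, U:{A} ∪→ {A,T}; cost 1
[col 1] RY: children R:{T}, Y:{C} ∪→ {C,T}; cost 1
[col 1] ORUY: children OU:{A,T}, RY:{C,T} ∩→ {T}; cost 0
[col 2] OU: children O:{G}, U:{A} ∪→ {A,G}; cost 1
[col 2] RY: children R:{A}, Y:{G} ∪→ {A,G}; cost 1
[col 2] ORUY: children OU:{A,G}, RY:{A,G} ∩→ {A,G}; cost 0
[col 3] OU: children O:{A}, U:{G} ∪→ {A,G}; cost 1
[col 3] RY: children R:{T}, Y:{A} ∪→ {A,T}; cost 1
[col 3] ORUY: children OU:{A,G}, RY:{A,T} ∩→ {A}; cost 0
[col 4] OU: children O:{T}, U:{A} ∪→ {A,T}; cost 1
[col 4] RY: children R:{G}, Y:{T} ∪→ {G,T}; cost 1
[col 4] ORUY: children OU:{A,T}, RY:{G,T} ∩→ {T}; cost 0
[col 5] OU: children O:{C}, U:{T} ∪→ {C,T}; cost 1
[col 5] RY: children R:{T}, Y:{T} ∩→ {T}; cost 0
[col 5] ORUY: children OU:{C,T}, RY:{T} ∩→ {T}; cost 0
[col 6] OU: children O:{T}, U:{G} ∪→ {G,T}; cost 1
[col 6] RY: children R:{C}, Y:{G} ∪→ {C,G}; cost 1
[col 6] ORUY: children OU:{G,T}, RY:{C,G} ∩→ {G}; cost 0
per-site changes: [2, 2, 2, 2, 2, 1, 2]; total = 13

A,G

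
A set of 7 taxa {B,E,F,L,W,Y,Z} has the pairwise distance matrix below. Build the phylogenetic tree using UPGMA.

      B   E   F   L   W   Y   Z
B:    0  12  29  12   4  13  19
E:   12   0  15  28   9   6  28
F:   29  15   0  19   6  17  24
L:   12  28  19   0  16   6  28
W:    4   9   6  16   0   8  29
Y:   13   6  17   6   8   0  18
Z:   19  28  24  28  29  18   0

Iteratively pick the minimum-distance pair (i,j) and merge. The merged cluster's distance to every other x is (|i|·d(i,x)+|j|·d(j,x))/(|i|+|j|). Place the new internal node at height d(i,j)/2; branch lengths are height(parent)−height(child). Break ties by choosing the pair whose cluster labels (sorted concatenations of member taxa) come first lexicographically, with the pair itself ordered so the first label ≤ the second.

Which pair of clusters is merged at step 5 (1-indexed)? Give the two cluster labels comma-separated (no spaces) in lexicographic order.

BELWY,F

1. join B+W (d=4) ⇒ BW; edges |B|=2, |W|=2
  updated: d(BW,E)=21/2, d(BW,F)=35/2, d(BW,L)=14, d(BW,Y)=21/2, d(BW,Z)=24
2. join E+Y (d=6) ⇒ EY; edges |E|=3, |Y|=3
  updated: d(BW,EY)=21/2, d(EY,F)=16, d(EY,L)=17, d(EY,Z)=23
3. join BW+EY (d=21/2) ⇒ BEWY; edges |BW|=13/4, |EY|=9/4
  updated: d(BEWY,F)=67/4, d(BEWY,L)=31/2, d(BEWY,Z)=47/2
4. join BEWY+L (d=31/2) ⇒ BELWY; edges |BEWY|=5/2, |L|=31/4
  updated: d(BELWY,F)=86/5, d(BELWY,Z)=122/5
5. join BELWY+F (d=86/5) ⇒ BEFLWY; edges |BELWY|=17/20, |F|=43/5
  updated: d(BEFLWY,Z)=73/3
6. join BEFLWY+Z (d=73/3) ⇒ BEFLWYZ; edges |BEFLWY|=107/30, |Z|=73/6
final tree: (((((B:2,W:2):13/4,(E:3,Y:3):9/4):5/2,L:31/4):17/20,F:43/5):107/30,Z:73/6)
total length: 764/15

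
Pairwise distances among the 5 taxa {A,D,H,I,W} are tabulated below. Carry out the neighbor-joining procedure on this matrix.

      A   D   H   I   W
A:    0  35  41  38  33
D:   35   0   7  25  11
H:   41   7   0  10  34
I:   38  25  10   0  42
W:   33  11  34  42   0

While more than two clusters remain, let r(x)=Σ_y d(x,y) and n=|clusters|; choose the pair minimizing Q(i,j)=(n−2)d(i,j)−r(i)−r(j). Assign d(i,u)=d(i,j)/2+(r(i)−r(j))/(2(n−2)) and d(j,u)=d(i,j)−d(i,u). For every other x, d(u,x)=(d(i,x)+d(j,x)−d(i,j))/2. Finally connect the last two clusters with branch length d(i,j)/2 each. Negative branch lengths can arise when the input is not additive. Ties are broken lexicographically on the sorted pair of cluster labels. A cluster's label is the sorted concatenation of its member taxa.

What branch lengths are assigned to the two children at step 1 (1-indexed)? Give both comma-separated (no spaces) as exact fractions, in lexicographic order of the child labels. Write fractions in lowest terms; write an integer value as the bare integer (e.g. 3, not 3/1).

iteration 1: select H,I (d=10, Q=-177); attach at lengths (7/6, 53/6); label the merged cluster HI
  updated: d(A,HI)=69/2, d(D,HI)=11, d(HI,W)=33
iteration 2: select A,W (d=33, Q=-227/2); attach at lengths (183/8, 81/8); label the merged cluster AW
  updated: d(AW,D)=13/2, d(AW,HI)=69/4
iteration 3: select AW,D (d=13/2, Q=-139/4); attach at lengths (51/8, 1/8); label the merged cluster ADW
  updated: d(ADW,HI)=87/8
iteration 4: select ADW,HI (d=87/8); attach at lengths (87/16, 87/16); label the merged cluster ADHIW
final tree: (((A:183/8,W:81/8):51/8,D:1/8):87/16,(H:7/6,I:53/6):87/16)
total length: 483/8

7/6,53/6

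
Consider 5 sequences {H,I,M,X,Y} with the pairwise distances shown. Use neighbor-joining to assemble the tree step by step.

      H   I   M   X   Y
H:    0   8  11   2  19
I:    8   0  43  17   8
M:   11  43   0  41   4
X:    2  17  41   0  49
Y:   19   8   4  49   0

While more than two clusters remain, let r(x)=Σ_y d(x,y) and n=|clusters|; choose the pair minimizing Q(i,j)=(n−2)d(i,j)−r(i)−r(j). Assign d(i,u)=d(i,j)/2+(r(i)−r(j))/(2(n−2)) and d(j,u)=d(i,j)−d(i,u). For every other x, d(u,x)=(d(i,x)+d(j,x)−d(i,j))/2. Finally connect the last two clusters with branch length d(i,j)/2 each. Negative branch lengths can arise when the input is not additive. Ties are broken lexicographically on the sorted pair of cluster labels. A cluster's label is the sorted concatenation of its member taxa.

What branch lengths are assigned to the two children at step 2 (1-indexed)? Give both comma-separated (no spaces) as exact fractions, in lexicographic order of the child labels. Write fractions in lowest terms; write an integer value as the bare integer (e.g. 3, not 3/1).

-35/4,43/4

1. join M+Y (d=4, Q=-167) ⇒ MY; edges |M|=31/6, |Y|=-7/6
  updated: d(H,MY)=13, d(I,MY)=47/2, d(MY,X)=43
2. join H+X (d=2, Q=-81) ⇒ HX; edges |H|=-35/4, |X|=43/4
  updated: d(HX,I)=23/2, d(HX,MY)=27
3. join HX+I (d=23/2, Q=-62) ⇒ HIX; edges |HX|=15/2, |I|=4
  updated: d(HIX,MY)=39/2
4. join HIX+MY (d=39/2) ⇒ HIMXY; edges |HIX|=39/4, |MY|=39/4
final tree: (((H:-35/4,X:43/4):15/2,I:4):39/4,(M:31/6,Y:-7/6):39/4)
total length: 37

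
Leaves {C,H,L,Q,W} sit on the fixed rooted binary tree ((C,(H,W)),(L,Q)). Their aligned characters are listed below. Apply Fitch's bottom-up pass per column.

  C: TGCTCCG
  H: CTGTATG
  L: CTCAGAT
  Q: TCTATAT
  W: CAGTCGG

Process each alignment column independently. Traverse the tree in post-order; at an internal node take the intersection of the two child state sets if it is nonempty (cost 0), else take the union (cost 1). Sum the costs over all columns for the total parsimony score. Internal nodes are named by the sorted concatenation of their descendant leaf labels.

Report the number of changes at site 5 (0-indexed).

3

site 0, node HW: H={C} ∩ W={C} → {C} (+0)
site 0, node CHW: C={T} ∪ HW={C} → {C,T} (+1)
site 0, node LQ: L={C} ∪ Q={T} → {C,T} (+1)
site 0, node CHLQW: CHW={C,T} ∩ LQ={C,T} → {C,T} (+0)
site 1, node HW: H={T} ∪ W={A} → {A,T} (+1)
site 1, node CHW: C={G} ∪ HW={A,T} → {A,G,T} (+1)
site 1, node LQ: L={T} ∪ Q={C} → {C,T} (+1)
site 1, node CHLQW: CHW={A,G,T} ∩ LQ={C,T} → {T} (+0)
site 2, node HW: H={G} ∩ W={G} → {G} (+0)
site 2, node CHW: C={C} ∪ HW={G} → {C,G} (+1)
site 2, node LQ: L={C} ∪ Q={T} → {C,T} (+1)
site 2, node CHLQW: CHW={C,G} ∩ LQ={C,T} → {C} (+0)
site 3, node HW: H={T} ∩ W={T} → {T} (+0)
site 3, node CHW: C={T} ∩ HW={T} → {T} (+0)
site 3, node LQ: L={A} ∩ Q={A} → {A} (+0)
site 3, node CHLQW: CHW={T} ∪ LQ={A} → {A,T} (+1)
site 4, node HW: H={A} ∪ W={C} → {A,C} (+1)
site 4, node CHW: C={C} ∩ HW={A,C} → {C} (+0)
site 4, node LQ: L={G} ∪ Q={T} → {G,T} (+1)
site 4, node CHLQW: CHW={C} ∪ LQ={G,T} → {C,G,T} (+1)
site 5, node HW: H={T} ∪ W={G} → {G,T} (+1)
site 5, node CHW: C={C} ∪ HW={G,T} → {C,G,T} (+1)
site 5, node LQ: L={A} ∩ Q={A} → {A} (+0)
site 5, node CHLQW: CHW={C,G,T} ∪ LQ={A} → {A,C,G,T} (+1)
site 6, node HW: H={G} ∩ W={G} → {G} (+0)
site 6, node CHW: C={G} ∩ HW={G} → {G} (+0)
site 6, node LQ: L={T} ∩ Q={T} → {T} (+0)
site 6, node CHLQW: CHW={G} ∪ LQ={T} → {G,T} (+1)
per-site changes: [2, 3, 2, 1, 3, 3, 1]; total = 15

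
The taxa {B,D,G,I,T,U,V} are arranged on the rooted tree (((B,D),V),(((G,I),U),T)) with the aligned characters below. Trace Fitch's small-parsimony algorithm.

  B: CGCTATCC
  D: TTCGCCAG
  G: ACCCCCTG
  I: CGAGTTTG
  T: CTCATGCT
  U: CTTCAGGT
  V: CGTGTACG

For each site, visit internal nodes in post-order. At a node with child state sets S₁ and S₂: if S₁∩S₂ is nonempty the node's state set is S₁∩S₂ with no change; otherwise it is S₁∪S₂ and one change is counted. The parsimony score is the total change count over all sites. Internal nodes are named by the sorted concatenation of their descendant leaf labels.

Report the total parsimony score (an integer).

[col 0] BD: children B:{C}, D:{T} ∪→ {C,T}; cost 1
[col 0] BDV: children BD:{C,T}, V:{C} ∩→ {C}; cost 0
[col 0] GI: children G:{A}, I:{C} ∪→ {A,C}; cost 1
[col 0] GIU: children GI:{A,C}, U:{C} ∩→ {C}; cost 0
[col 0] GITU: children GIU:{C}, T:{C} ∩→ {C}; cost 0
[col 0] BDGITUV: children BDV:{C}, GITU:{C} ∩→ {C}; cost 0
[col 1] BD: children B:{G}, D:{T} ∪→ {G,T}; cost 1
[col 1] BDV: children BD:{G,T}, V:{G} ∩→ {G}; cost 0
[col 1] GI: children G:{C}, I:{G} ∪→ {C,G}; cost 1
[col 1] GIU: children GI:{C,G}, U:{T} ∪→ {C,G,T}; cost 1
[col 1] GITU: children GIU:{C,G,T}, T:{T} ∩→ {T}; cost 0
[col 1] BDGITUV: children BDV:{G}, GITU:{T} ∪→ {G,T}; cost 1
[col 2] BD: children B:{C}, D:{C} ∩→ {C}; cost 0
[col 2] BDV: children BD:{C}, V:{T} ∪→ {C,T}; cost 1
[col 2] GI: children G:{C}, I:{A} ∪→ {A,C}; cost 1
[col 2] GIU: children GI:{A,C}, U:{T} ∪→ {A,C,T}; cost 1
[col 2] GITU: children GIU:{A,C,T}, T:{C} ∩→ {C}; cost 0
[col 2] BDGITUV: children BDV:{C,T}, GITU:{C} ∩→ {C}; cost 0
[col 3] BD: children B:{T}, D:{G} ∪→ {G,T}; cost 1
[col 3] BDV: children BD:{G,T}, V:{G} ∩→ {G}; cost 0
[col 3] GI: children G:{C}, I:{G} ∪→ {C,G}; cost 1
[col 3] GIU: children GI:{C,G}, U:{C} ∩→ {C}; cost 0
[col 3] GITU: children GIU:{C}, T:{A} ∪→ {A,C}; cost 1
[col 3] BDGITUV: children BDV:{G}, GITU:{A,C} ∪→ {A,C,G}; cost 1
[col 4] BD: children B:{A}, D:{C} ∪→ {A,C}; cost 1
[col 4] BDV: children BD:{A,C}, V:{T} ∪→ {A,C,T}; cost 1
[col 4] GI: children G:{C}, I:{T} ∪→ {C,T}; cost 1
[col 4] GIU: children GI:{C,T}, U:{A} ∪→ {A,C,T}; cost 1
[col 4] GITU: children GIU:{A,C,T}, T:{T} ∩→ {T}; cost 0
[col 4] BDGITUV: children BDV:{A,C,T}, GITU:{T} ∩→ {T}; cost 0
[col 5] BD: children B:{T}, D:{C} ∪→ {C,T}; cost 1
[col 5] BDV: children BD:{C,T}, V:{A} ∪→ {A,C,T}; cost 1
[col 5] GI: children G:{C}, I:{T} ∪→ {C,T}; cost 1
[col 5] GIU: children GI:{C,T}, U:{G} ∪→ {C,G,T}; cost 1
[col 5] GITU: children GIU:{C,G,T}, T:{G} ∩→ {G}; cost 0
[col 5] BDGITUV: children BDV:{A,C,T}, GITU:{G} ∪→ {A,C,G,T}; cost 1
[col 6] BD: children B:{C}, D:{A} ∪→ {A,C}; cost 1
[col 6] BDV: children BD:{A,C}, V:{C} ∩→ {C}; cost 0
[col 6] GI: children G:{T}, I:{T} ∩→ {T}; cost 0
[col 6] GIU: children GI:{T}, U:{G} ∪→ {G,T}; cost 1
[col 6] GITU: children GIU:{G,T}, T:{C} ∪→ {C,G,T}; cost 1
[col 6] BDGITUV: children BDV:{C}, GITU:{C,G,T} ∩→ {C}; cost 0
[col 7] BD: children B:{C}, D:{G} ∪→ {C,G}; cost 1
[col 7] BDV: children BD:{C,G}, V:{G} ∩→ {G}; cost 0
[col 7] GI: children G:{G}, I:{G} ∩→ {G}; cost 0
[col 7] GIU: children GI:{G}, U:{T} ∪→ {G,T}; cost 1
[col 7] GITU: children GIU:{G,T}, T:{T} ∩→ {T}; cost 0
[col 7] BDGITUV: children BDV:{G}, GITU:{T} ∪→ {G,T}; cost 1
per-site changes: [2, 4, 3, 4, 4, 5, 3, 3]; total = 28

28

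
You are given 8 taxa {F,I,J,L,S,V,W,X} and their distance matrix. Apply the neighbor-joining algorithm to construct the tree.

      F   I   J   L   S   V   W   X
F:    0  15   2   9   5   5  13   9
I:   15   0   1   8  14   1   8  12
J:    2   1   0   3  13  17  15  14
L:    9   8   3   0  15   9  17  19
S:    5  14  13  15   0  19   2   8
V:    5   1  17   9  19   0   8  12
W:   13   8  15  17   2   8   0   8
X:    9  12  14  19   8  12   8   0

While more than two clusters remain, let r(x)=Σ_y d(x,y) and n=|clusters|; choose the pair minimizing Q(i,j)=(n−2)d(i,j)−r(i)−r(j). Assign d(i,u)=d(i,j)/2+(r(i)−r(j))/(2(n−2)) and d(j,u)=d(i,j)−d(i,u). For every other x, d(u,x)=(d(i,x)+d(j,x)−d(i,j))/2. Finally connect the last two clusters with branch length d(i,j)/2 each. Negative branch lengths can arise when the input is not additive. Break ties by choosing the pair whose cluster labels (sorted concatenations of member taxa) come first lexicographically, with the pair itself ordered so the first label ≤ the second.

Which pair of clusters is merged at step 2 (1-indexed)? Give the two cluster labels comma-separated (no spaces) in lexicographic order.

SW,X

1. join S+W (d=2, Q=-135) ⇒ SW; edges |S|=17/12, |W|=7/12
  updated: d(F,SW)=8, d(I,SW)=10, d(J,SW)=13, d(L,SW)=15, d(SW,V)=25/2, d(SW,X)=7
2. join SW+X (d=7, Q=-207/2) ⇒ SWX; edges |SW|=11/4, |X|=17/4
  updated: d(F,SWX)=5, d(I,SWX)=15/2, d(J,SWX)=10, d(L,SWX)=27/2, d(SWX,V)=35/4
3. join I+V (d=1, Q=-277/4) ⇒ IV; edges |I|=-17/32, |V|=49/32
  updated: d(F,IV)=19/2, d(IV,J)=17/2, d(IV,L)=8, d(IV,SWX)=61/8
4. join J+L (d=3, Q=-48) ⇒ JL; edges |J|=-1/6, |L|=19/6
  updated: d(F,JL)=4, d(IV,JL)=27/4, d(JL,SWX)=41/4
5. join F+JL (d=4, Q=-63/2) ⇒ FJL; edges |F|=11/8, |JL|=21/8
  updated: d(FJL,IV)=49/8, d(FJL,SWX)=45/8
6. join FJL+IV (d=49/8, Q=-155/8) ⇒ FIJLV; edges |FJL|=33/16, |IV|=65/16
  updated: d(FIJLV,SWX)=57/16
7. join FIJLV+SWX (d=57/16) ⇒ FIJLSVWX; edges |FIJLV|=57/32, |SWX|=57/32
final tree: (((F:11/8,(J:-1/6,L:19/6):21/8):33/16,(I:-17/32,V:49/32):65/16):57/32,((S:17/12,W:7/12):11/4,X:17/4):57/32)
total length: 427/16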